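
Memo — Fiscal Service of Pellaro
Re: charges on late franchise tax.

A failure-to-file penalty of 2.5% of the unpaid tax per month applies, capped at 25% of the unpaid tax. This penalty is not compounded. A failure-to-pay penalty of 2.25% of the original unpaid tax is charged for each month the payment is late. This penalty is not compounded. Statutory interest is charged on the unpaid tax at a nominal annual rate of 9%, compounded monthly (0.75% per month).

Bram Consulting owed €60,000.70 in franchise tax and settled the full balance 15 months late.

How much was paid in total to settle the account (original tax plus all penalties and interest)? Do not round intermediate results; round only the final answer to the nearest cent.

Failure-to-file: 15 × 2.5% × €60,000.70 = €22,500.26…, capped at 25% × €60,000.70 = €15,000.18…
Failure-to-pay penalty: 15 × 2.25% × €60,000.70 = €20,250.24…
Interest: €60,000.70 × ((1 + 0.0075)^15 − 1) = €60,000.70 × 0.1186026… = €7,116.2387…
Total = €60,000.70 + €35,250.4113… + €7,116.2387… = €102,367.35

€102,367.35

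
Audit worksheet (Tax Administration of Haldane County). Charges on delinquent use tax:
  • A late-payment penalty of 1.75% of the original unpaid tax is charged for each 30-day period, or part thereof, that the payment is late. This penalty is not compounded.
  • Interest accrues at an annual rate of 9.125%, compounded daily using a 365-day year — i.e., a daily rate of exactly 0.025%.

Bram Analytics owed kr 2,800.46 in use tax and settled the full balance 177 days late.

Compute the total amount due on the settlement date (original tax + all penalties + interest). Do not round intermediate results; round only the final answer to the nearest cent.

kr 3,221.20

Penalty periods: ⌈177/30⌉ = 6; penalty = 6 × 1.75% × kr 2,800.46 = kr 294.05…
Interest: kr 2,800.46 × ((1 + 0.00025)^177 − 1) = kr 2,800.46 × 0.04523785… = kr 126.6868…
Total = kr 2,800.46 + kr 294.0483 + kr 126.6868… = kr 3,221.20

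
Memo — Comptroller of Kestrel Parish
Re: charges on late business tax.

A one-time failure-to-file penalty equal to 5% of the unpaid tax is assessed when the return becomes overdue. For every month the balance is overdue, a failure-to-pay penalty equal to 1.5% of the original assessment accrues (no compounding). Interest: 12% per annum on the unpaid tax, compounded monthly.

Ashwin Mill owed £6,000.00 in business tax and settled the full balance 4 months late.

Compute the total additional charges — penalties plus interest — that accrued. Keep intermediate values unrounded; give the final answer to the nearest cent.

£903.62

Failure-to-file penalty: 5% × £6,000.00 = £300.00
Failure-to-pay penalty: 4 × 1.5% × £6,000.00 = £360.00
Interest (12%/yr ÷ 12 = 1%/month): £6,000.00 × ((1 + 0.01)^4 − 1) = £243.6241…
Penalties + interest = £660.0000 + £243.6241… = £903.62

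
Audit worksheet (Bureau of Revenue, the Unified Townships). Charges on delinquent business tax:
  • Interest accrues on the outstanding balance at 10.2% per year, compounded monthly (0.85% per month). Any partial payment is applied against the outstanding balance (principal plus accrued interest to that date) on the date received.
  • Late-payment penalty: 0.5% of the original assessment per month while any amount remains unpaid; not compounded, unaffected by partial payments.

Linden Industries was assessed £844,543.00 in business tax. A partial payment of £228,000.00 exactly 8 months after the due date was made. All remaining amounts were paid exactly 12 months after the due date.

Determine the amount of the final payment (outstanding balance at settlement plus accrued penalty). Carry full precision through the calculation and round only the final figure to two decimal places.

£749,651.09

Balance at month 8: £844,543.0000 × (1 + 0.0085)^8 = £903,709.7899…
After £228,000.00 payment: £903,709.7899… − £228,000.00 = £675,709.7899…
Balance at month 12: £675,709.7899… × (1 + 0.0085)^4 = £698,978.5063…
Penalty: 12 × 0.5% × £844,543.00 = £50,672.58
Final settlement = outstanding balance + penalty = £698,978.5063… + £50,672.58 = £749,651.09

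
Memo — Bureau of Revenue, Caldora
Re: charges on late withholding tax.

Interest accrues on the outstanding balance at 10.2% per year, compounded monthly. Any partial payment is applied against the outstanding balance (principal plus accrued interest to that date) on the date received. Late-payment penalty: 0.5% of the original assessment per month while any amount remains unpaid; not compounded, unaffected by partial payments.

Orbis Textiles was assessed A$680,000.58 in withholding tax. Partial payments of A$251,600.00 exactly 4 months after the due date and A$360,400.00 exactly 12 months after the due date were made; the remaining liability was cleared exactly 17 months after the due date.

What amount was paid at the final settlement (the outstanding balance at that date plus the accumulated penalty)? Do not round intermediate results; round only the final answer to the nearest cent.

A$186,190.56

Monthly rate = 10.2% ÷ 12 = 0.85%
Balance at month 4: A$680,000.5800 × (1 + 0.0085)^4 = A$703,417.0539…
After A$251,600.00 payment: A$703,417.0539… − A$251,600.00 = A$451,817.0539…
Balance at month 12: A$451,817.0539… × (1 + 0.0085)^8 = A$483,470.3442…
After A$360,400.00 payment: A$483,470.3442… − A$360,400.00 = A$123,070.3442…
Balance at month 17: A$123,070.3442… × (1 + 0.0085)^5 = A$128,390.5111…
Penalty: 17 × 0.5% × A$680,000.58 = A$57,800.05…
Final settlement = outstanding balance + penalty = A$128,390.5111… + A$57,800.05… = A$186,190.56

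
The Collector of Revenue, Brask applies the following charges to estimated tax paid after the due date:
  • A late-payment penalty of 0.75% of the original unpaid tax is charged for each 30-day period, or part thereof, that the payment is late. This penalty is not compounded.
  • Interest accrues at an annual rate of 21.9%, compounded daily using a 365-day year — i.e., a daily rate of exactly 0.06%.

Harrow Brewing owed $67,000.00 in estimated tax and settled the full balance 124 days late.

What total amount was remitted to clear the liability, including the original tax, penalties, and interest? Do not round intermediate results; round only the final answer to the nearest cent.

$74,685.81

Penalty periods: ⌈124/30⌉ = 5; penalty = 5 × 0.75% × $67,000.00 = $2,512.50
Interest: $67,000.00 × ((1 + 0.0006)^124 − 1) = $67,000.00 × 0.07721358… = $5,173.3099…
Total = $67,000.00 + $2,512.5000 + $5,173.3099… = $74,685.81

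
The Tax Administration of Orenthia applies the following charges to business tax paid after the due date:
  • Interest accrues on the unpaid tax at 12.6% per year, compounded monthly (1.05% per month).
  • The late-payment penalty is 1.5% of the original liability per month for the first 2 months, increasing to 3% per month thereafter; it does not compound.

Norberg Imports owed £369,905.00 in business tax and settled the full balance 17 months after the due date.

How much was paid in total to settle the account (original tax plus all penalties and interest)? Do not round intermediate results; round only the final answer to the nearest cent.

Penalty, months 1–2: 2 × 1.5% × £369,905.00 = £11,097.15
Penalty, months 3–17: 15 × 3% × £369,905.00 = £166,457.25
Interest: £369,905.00 × ((1 + 0.0105)^17 − 1) = £369,905.00 × 0.1943109… = £71,876.5811…
Total = £369,905.00 + £177,554.4000 + £71,876.5811… = £619,335.98

£619,335.98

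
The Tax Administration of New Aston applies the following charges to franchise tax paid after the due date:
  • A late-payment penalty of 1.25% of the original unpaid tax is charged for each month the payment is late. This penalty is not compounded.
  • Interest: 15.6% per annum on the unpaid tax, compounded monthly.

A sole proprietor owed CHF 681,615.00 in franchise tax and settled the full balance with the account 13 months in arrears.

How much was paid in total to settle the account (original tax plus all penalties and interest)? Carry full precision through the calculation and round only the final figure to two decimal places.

CHF 916,997.96

Late-payment penalty = 1.25% × CHF 681,615.00 × 13 mo = CHF 110,762.44…
Interest (15.6%/yr ÷ 12 = 1.3%/month): CHF 681,615.00 × ((1 + 0.013)^13 − 1) = CHF 124,620.5220…
Total = CHF 681,615.00 + CHF 110,762.4375 + CHF 124,620.5220… = CHF 916,997.96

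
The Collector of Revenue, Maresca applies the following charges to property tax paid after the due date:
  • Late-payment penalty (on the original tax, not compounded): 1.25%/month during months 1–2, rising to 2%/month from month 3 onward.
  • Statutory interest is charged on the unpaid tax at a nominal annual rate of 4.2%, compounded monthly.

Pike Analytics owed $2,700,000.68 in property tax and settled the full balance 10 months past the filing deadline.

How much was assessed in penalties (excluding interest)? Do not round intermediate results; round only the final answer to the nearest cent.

$499,500.13

Penalty, months 1–2: 2 × 1.25% × $2,700,000.68 = $67,500.02…
Penalty, months 3–10: 8 × 2% × $2,700,000.68 = $432,000.11…
Total penalty = $67,500.02… + $432,000.11… = $499,500.13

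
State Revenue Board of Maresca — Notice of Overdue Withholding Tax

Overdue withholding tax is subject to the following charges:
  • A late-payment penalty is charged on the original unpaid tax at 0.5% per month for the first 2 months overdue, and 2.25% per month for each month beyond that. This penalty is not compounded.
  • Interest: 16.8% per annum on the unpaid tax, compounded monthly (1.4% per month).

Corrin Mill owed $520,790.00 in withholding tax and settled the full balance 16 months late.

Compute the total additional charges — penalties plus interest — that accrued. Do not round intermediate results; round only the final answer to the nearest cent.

$299,000.63

Penalty, months 1–2: 2 × 0.5% × $520,790.00 = $5,207.90
Penalty, months 3–16: 14 × 2.25% × $520,790.00 = $164,048.85
Interest: $520,790.00 × ((1 + 0.014)^16 − 1) = $520,790.00 × 0.2491290… = $129,743.8752…
Penalties + interest = $169,256.7500 + $129,743.8752… = $299,000.63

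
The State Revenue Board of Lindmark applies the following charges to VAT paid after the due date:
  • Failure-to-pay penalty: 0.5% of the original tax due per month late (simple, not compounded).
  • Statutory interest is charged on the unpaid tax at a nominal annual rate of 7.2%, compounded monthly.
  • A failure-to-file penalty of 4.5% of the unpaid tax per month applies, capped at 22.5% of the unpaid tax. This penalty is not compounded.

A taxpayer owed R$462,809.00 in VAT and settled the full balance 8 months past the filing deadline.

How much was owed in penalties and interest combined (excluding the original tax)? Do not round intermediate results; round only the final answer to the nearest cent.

Failure-to-file: 8 × 4.5% × R$462,809.00 = R$166,611.24, capped at 22.5% × R$462,809.00 = R$104,132.03…
Failure-to-pay penalty = 0.5% × R$462,809.00 × 8 mo = R$18,512.36
Interest (7.2%/yr ÷ 12 = 0.6%/month): R$462,809.00 × ((1 + 0.006)^8 − 1) = R$22,686.9838…
Penalties + interest = R$122,644.3850 + R$22,686.9838… = R$145,331.37

R$145,331.37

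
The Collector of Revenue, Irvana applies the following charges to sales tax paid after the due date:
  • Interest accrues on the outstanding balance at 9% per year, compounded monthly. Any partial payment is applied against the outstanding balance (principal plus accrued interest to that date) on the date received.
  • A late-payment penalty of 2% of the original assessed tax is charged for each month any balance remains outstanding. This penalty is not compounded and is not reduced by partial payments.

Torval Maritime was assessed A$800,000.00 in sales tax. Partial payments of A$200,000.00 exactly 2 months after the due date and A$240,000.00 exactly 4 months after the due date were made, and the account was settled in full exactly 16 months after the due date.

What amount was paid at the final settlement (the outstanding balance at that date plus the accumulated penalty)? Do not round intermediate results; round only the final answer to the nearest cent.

A$673,024.93

Monthly rate = 9% ÷ 12 = 0.75%
Balance at month 2: A$800,000.0000 × (1 + 0.0075)^2 = A$812,045.0000
After A$200,000.00 payment: A$812,045.0000 − A$200,000.00 = A$612,045.0000
Balance at month 4: A$612,045.0000 × (1 + 0.0075)^2 = A$621,260.1025…
After A$240,000.00 payment: A$621,260.1025… − A$240,000.00 = A$381,260.1025…
Balance at month 16: A$381,260.1025… × (1 + 0.0075)^12 = A$417,024.9300…
Penalty: 16 × 2% × A$800,000.00 = A$256,000.00
Final settlement = outstanding balance + penalty = A$417,024.9300… + A$256,000.00 = A$673,024.93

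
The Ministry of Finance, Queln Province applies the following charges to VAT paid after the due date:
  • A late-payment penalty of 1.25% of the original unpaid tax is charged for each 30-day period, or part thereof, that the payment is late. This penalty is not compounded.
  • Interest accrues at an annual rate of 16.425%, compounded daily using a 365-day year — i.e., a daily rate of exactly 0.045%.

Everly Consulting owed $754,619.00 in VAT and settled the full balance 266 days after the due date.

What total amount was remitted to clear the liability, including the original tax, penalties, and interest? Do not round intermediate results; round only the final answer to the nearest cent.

Penalty periods: ⌈266/30⌉ = 9; penalty = 9 × 1.25% × $754,619.00 = $84,894.64…
Interest: $754,619.00 × ((1 + 0.00045)^266 − 1) = $754,619.00 × 0.12712831… = $95,933.4348…
Total = $754,619.00 + $84,894.6375 + $95,933.4348… = $935,447.07

$935,447.07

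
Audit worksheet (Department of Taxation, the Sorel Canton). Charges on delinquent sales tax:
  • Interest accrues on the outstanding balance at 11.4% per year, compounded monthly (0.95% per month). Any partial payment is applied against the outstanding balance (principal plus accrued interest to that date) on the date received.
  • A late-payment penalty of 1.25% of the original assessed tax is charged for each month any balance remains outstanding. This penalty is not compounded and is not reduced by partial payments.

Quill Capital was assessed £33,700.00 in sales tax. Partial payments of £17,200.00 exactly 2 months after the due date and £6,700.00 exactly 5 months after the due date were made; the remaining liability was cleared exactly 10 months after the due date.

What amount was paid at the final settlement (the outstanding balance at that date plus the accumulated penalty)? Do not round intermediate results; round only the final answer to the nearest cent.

£15,678.54

Balance at month 2: £33,700.0000 × (1 + 0.0095)^2 = £34,343.3414…
After £17,200.00 payment: £34,343.3414… − £17,200.00 = £17,143.3414…
Balance at month 5: £17,143.3414… × (1 + 0.0095)^3 = £17,636.5829…
After £6,700.00 payment: £17,636.5829… − £6,700.00 = £10,936.5829…
Balance at month 10: £10,936.5829… × (1 + 0.0095)^5 = £11,466.0351…
Penalty: 10 × 1.25% × £33,700.00 = £4,212.50
Final settlement = outstanding balance + penalty = £11,466.0351… + £4,212.50 = £15,678.54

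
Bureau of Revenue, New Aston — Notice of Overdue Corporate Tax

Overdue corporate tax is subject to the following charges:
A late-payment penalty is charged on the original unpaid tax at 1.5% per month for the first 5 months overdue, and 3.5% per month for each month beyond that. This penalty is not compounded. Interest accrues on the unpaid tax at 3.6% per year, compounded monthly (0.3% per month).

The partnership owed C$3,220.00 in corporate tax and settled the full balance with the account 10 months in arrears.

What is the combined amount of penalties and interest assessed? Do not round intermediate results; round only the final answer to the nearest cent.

C$902.91

Penalty, months 1–5: 5 × 1.5% × C$3,220.00 = C$241.50
Penalty, months 6–10: 5 × 3.5% × C$3,220.00 = C$563.50
Interest: C$3,220.00 × ((1 + 0.003)^10 − 1) = C$3,220.00 × 0.0304083… = C$97.9146…
Penalties + interest = C$805.0000 + C$97.9146… = C$902.91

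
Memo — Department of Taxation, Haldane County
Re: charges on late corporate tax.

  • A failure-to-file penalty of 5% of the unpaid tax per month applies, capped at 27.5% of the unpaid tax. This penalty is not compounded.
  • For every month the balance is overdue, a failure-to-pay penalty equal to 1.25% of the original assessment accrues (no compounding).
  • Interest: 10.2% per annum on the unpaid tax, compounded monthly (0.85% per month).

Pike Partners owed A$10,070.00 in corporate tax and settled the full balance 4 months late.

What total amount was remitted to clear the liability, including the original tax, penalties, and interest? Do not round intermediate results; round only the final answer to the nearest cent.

A$12,934.27

Failure-to-file: 4 × 5% × A$10,070.00 = A$2,014.00 (under the 27.5% cap)
Failure-to-pay penalty: 4 × 1.25% × A$10,070.00 = A$503.50
Interest: A$10,070.00 × ((1 + 0.0085)^4 − 1) = A$10,070.00 × 0.0344360… = A$346.7701…
Total = A$10,070.00 + A$2,517.5000 + A$346.7701… = A$12,934.27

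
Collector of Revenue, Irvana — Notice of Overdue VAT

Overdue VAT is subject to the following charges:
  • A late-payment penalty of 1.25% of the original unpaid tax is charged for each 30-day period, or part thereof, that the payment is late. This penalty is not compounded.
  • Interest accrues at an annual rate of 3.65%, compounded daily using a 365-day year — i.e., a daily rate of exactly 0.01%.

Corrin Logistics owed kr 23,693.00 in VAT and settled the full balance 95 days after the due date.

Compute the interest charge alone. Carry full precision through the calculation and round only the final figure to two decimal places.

kr 226.14

Interest: kr 23,693.00 × ((1 + 0.0001)^95 − 1) = kr 23,693.00 × 0.00954479… = kr 226.1447…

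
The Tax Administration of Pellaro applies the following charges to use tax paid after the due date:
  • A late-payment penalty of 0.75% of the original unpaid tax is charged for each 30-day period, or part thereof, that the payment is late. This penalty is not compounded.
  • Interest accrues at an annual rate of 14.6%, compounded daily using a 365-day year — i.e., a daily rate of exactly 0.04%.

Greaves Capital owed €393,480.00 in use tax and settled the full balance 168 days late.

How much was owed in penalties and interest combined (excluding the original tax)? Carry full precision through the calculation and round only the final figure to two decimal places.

€45,051.49

Penalty periods: ⌈168/30⌉ = 6; penalty = 6 × 0.75% × €393,480.00 = €17,706.60
Interest: €393,480.00 × ((1 + 0.0004)^168 − 1) = €393,480.00 × 0.06949499… = €27,344.8880…
Penalties + interest = €17,706.6000 + €27,344.8880… = €45,051.49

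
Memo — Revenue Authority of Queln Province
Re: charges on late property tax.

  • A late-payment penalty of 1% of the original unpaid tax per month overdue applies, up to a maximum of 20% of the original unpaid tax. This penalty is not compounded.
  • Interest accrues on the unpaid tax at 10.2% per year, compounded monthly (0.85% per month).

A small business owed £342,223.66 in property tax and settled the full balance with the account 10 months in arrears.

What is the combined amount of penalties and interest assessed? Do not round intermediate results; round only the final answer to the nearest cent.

£64,449.63

Penalty: 10 × 1% × £342,223.66 = £34,222.37… (below the 20% cap of £68,444.73…)
Interest: £342,223.66 × ((1 + 0.0085)^10 − 1) = £342,223.66 × 0.0883261… = £30,227.2650…
Penalties + interest = £34,222.3660 + £30,227.2650… = £64,449.63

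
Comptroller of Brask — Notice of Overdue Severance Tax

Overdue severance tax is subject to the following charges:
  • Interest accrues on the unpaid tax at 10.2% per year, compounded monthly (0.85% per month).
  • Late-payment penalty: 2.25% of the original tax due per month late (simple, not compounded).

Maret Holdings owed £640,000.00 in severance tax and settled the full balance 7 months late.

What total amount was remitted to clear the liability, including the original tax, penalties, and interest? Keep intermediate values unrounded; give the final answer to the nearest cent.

Late-payment penalty = 2.25% × £640,000.00 × 7 mo = £100,800.00
Interest: £640,000.00 × ((1 + 0.0085)^7 − 1) = £640,000.00 × 0.0610389… = £39,064.9139…
Total = £640,000.00 + £100,800.0000 + £39,064.9139… = £779,864.91

£779,864.91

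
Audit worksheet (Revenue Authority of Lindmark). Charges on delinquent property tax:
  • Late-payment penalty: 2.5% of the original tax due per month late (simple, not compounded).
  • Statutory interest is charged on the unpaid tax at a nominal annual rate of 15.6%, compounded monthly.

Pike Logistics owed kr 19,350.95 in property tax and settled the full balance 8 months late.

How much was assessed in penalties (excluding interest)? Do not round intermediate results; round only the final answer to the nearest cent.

kr 3,870.19

Late-payment penalty: 8 × 2.5% × kr 19,350.95 = kr 3,870.19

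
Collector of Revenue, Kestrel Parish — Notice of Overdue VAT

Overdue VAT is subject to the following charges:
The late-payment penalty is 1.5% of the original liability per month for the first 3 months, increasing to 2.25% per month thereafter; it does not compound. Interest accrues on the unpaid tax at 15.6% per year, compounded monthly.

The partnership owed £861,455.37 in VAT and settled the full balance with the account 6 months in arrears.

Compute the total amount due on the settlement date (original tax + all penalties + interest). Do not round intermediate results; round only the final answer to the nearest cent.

£1,027,784.63

Penalty, months 1–3: 3 × 1.5% × £861,455.37 = £38,765.49…
Penalty, months 4–6: 3 × 2.25% × £861,455.37 = £58,148.24…
Interest (15.6%/yr ÷ 12 = 1.3%/month): £861,455.37 × ((1 + 0.013)^6 − 1) = £69,415.5316…
Total = £861,455.37 + £96,913.7291… + £69,415.5316… = £1,027,784.63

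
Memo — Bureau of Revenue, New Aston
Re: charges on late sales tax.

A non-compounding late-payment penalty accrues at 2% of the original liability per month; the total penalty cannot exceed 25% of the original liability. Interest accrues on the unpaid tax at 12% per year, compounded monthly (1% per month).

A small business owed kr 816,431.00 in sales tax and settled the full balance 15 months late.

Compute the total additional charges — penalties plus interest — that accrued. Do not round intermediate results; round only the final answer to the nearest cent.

Penalty (uncapped): 15 × 2% × kr 816,431.00 = kr 244,929.30; cap = 25% × kr 816,431.00 = kr 204,107.75 → penalty = kr 204,107.75
Interest: kr 816,431.00 × ((1 + 0.01)^15 − 1) = kr 816,431.00 × 0.1609690… = kr 131,420.0452…
Penalties + interest = kr 204,107.7500 + kr 131,420.0452… = kr 335,527.80

kr 335,527.80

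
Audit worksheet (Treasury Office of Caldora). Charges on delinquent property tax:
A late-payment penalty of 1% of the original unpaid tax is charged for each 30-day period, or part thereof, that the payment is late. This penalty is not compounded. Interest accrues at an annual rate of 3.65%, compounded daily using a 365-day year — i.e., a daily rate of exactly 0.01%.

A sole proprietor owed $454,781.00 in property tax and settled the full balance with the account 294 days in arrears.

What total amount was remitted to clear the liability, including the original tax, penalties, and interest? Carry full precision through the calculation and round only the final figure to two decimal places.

$513,827.46

Penalty periods: ⌈294/30⌉ = 10; penalty = 10 × 1% × $454,781.00 = $45,478.10
Interest: $454,781.00 × ((1 + 0.0001)^294 − 1) = $454,781.00 × 0.02983493… = $13,568.3606…
Total = $454,781.00 + $45,478.1000 + $13,568.3606… = $513,827.46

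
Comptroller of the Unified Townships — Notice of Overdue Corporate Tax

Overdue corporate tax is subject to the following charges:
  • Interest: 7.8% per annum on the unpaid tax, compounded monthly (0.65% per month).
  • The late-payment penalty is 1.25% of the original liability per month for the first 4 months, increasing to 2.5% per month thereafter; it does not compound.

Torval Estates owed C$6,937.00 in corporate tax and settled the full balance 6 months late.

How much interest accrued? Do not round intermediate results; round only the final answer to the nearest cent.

Interest: C$6,937.00 × ((1 + 0.0065)^6 − 1) = C$6,937.00 × 0.0396393… = C$274.9776…

C$274.98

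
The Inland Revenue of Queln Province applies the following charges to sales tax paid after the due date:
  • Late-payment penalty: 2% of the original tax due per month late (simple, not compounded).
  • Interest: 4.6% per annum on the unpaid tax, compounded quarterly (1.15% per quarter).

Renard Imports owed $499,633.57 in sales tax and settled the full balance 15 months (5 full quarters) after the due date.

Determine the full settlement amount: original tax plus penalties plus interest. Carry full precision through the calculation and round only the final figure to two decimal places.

$678,920.98

Late-payment penalty: 15 × 2% × $499,633.57 = $149,890.07…
Interest: $499,633.57 × ((1 + 0.0115)^5 − 1) = $499,633.57 × 0.0588378… = $29,397.3383…
Total = $499,633.57 + $149,890.0710 + $29,397.3383… = $678,920.98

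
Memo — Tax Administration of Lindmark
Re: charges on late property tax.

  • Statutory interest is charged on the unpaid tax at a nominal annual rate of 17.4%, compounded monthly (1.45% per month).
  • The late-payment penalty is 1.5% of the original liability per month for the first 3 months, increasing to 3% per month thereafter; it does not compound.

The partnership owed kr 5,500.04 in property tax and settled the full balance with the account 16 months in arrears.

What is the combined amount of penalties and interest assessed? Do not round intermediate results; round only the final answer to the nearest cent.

Penalty, months 1–3: 3 × 1.5% × kr 5,500.04 = kr 247.50…
Penalty, months 4–16: 13 × 3% × kr 5,500.04 = kr 2,145.02…
Interest: kr 5,500.04 × ((1 + 0.0145)^16 − 1) = kr 5,500.04 × 0.2590206… = kr 1,424.6234…
Penalties + interest = kr 2,392.5174 + kr 1,424.6234… = kr 3,817.14

kr 3,817.14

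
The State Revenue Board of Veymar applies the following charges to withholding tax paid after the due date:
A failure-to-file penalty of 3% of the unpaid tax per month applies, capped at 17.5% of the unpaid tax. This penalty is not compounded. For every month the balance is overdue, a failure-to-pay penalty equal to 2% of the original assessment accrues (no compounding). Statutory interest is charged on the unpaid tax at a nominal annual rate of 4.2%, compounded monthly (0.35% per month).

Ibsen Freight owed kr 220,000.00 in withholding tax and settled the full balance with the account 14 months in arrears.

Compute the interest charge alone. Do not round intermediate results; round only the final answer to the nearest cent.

kr 11,028.71

Interest: kr 220,000.00 × ((1 + 0.0035)^14 − 1) = kr 220,000.00 × 0.0501305… = kr 11,028.7117…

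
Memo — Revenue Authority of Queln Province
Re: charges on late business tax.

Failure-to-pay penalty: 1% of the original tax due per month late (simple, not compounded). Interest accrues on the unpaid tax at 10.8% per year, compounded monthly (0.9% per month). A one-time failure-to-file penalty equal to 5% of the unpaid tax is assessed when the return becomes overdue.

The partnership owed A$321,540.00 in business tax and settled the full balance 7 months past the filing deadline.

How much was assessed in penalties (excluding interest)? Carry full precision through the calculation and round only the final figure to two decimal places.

A$38,584.80

Failure-to-file penalty: 5% × A$321,540.00 = A$16,077.00
Failure-to-pay penalty = 1% × A$321,540.00 × 7 mo = A$22,507.80
Total penalty = A$16,077.00 + A$22,507.80 = A$38,584.80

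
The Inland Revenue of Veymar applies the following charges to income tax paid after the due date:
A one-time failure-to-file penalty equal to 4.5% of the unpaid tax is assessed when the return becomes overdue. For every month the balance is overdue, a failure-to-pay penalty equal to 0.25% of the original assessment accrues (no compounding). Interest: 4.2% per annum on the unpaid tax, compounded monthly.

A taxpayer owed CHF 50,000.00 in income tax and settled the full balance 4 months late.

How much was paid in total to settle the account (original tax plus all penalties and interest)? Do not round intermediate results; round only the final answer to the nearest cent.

CHF 53,453.68

Failure-to-file penalty: 4.5% × CHF 50,000.00 = CHF 2,250.00
Failure-to-pay penalty = 0.25% × CHF 50,000.00 × 4 mo = CHF 500.00
Interest (4.2%/yr ÷ 12 = 0.35%/month): CHF 50,000.00 × ((1 + 0.0035)^4 − 1) = CHF 703.6836…
Total = CHF 50,000.00 + CHF 2,750.0000 + CHF 703.6836… = CHF 53,453.68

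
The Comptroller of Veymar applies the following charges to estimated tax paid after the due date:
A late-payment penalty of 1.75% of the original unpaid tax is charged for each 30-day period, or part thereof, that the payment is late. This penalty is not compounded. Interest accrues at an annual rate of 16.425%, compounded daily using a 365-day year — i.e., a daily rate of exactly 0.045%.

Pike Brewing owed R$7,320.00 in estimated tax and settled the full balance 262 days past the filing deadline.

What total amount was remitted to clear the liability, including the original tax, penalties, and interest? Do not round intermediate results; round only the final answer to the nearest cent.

R$9,388.64

Penalty periods: ⌈262/30⌉ = 9; penalty = 9 × 1.75% × R$7,320.00 = R$1,152.90
Interest: R$7,320.00 × ((1 + 0.00045)^262 − 1) = R$7,320.00 × 0.12510176… = R$915.7448…
Total = R$7,320.00 + R$1,152.9000 + R$915.7448… = R$9,388.64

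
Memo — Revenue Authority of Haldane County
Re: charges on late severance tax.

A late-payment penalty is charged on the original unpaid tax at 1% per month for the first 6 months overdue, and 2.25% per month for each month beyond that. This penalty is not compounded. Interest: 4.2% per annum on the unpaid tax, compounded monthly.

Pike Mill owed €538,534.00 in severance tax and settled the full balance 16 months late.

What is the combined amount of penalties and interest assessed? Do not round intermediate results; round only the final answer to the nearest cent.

Penalty, months 1–6: 6 × 1% × €538,534.00 = €32,312.04
Penalty, months 7–16: 10 × 2.25% × €538,534.00 = €121,170.15
Interest (4.2%/yr ÷ 12 = 0.35%/month): €538,534.00 × ((1 + 0.0035)^16 − 1) = €30,962.6275…
Penalties + interest = €153,482.1900 + €30,962.6275… = €184,444.82

€184,444.82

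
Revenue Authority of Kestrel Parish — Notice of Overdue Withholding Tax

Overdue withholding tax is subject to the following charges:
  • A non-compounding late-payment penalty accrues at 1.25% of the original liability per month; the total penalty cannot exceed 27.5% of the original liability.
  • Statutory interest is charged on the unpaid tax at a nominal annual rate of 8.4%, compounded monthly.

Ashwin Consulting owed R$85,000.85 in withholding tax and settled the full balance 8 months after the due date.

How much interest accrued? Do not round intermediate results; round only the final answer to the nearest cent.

R$4,878.32

Interest (8.4%/yr ÷ 12 = 0.7%/month): R$85,000.85 × ((1 + 0.007)^8 − 1) = R$4,878.3158…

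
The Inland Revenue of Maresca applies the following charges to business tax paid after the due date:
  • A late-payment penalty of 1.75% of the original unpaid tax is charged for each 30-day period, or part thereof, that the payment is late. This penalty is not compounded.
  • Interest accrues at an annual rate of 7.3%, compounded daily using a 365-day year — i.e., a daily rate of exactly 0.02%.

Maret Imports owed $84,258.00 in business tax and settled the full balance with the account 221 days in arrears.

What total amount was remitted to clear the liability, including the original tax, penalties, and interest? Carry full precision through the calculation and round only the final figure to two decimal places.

$99,861.47

Penalty periods: ⌈221/30⌉ = 8; penalty = 8 × 1.75% × $84,258.00 = $11,796.12
Interest: $84,258.00 × ((1 + 0.0002)^221 − 1) = $84,258.00 × 0.04518675… = $3,807.3454…
Total = $84,258.00 + $11,796.1200 + $3,807.3454… = $99,861.47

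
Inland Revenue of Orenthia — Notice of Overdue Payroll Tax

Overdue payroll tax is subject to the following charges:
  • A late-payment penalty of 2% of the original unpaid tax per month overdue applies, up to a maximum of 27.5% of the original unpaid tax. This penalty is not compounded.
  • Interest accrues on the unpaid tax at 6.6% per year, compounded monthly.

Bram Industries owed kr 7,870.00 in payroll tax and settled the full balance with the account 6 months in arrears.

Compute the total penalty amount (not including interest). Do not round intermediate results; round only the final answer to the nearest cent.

kr 944.40

Penalty: 6 × 2% × kr 7,870.00 = kr 944.40 (below the 27.5% cap of kr 2,164.25)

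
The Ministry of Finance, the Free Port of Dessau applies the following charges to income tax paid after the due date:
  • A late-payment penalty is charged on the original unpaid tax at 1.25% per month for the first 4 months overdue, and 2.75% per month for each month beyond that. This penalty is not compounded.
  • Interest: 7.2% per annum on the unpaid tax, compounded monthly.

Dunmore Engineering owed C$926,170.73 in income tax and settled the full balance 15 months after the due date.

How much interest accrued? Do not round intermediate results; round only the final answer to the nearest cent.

C$86,948.98

Interest (7.2%/yr ÷ 12 = 0.6%/month): C$926,170.73 × ((1 + 0.006)^15 − 1) = C$86,948.9754…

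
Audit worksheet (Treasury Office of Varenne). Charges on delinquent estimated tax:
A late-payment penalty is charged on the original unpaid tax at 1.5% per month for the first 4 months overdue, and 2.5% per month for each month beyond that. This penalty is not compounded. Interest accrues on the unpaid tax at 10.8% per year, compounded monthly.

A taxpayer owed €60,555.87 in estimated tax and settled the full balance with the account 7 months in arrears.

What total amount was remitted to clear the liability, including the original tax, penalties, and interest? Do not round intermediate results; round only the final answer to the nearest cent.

€72,650.50

Penalty, months 1–4: 4 × 1.5% × €60,555.87 = €3,633.35…
Penalty, months 5–7: 3 × 2.5% × €60,555.87 = €4,541.69…
Interest (10.8%/yr ÷ 12 = 0.9%/month): €60,555.87 × ((1 + 0.009)^7 − 1) = €3,919.5844…
Total = €60,555.87 + €8,175.0425… + €3,919.5844… = €72,650.50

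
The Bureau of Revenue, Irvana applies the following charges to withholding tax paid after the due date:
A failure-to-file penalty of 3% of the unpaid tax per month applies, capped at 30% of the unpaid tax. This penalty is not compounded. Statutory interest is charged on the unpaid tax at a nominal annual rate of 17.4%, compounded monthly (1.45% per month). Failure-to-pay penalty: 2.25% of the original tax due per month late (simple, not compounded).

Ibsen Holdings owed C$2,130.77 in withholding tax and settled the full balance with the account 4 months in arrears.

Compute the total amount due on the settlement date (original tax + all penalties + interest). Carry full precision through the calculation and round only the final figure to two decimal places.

C$2,704.53

Failure-to-file: 4 × 3% × C$2,130.77 = C$255.69… (under the 30% cap)
Failure-to-pay penalty: 4 × 2.25% × C$2,130.77 = C$191.77…
Interest: C$2,130.77 × ((1 + 0.0145)^4 − 1) = C$2,130.77 × 0.0592737… = C$126.2987…
Total = C$2,130.77 + C$447.4617 + C$126.2987… = C$2,704.53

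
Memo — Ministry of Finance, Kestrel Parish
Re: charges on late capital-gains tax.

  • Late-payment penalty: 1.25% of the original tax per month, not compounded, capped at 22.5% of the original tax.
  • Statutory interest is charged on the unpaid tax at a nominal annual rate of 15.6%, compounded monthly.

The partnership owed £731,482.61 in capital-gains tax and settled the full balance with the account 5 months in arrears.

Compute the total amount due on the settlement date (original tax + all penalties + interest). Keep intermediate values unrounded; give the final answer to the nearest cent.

Penalty: 5 × 1.25% × £731,482.61 = £45,717.66… (below the 22.5% cap of £164,583.59…)
Interest (15.6%/yr ÷ 12 = 1.3%/month): £731,482.61 × ((1 + 0.013)^5 − 1) = £48,798.7507…
Total = £731,482.61 + £45,717.6631… + £48,798.7507… = £825,999.02

£825,999.02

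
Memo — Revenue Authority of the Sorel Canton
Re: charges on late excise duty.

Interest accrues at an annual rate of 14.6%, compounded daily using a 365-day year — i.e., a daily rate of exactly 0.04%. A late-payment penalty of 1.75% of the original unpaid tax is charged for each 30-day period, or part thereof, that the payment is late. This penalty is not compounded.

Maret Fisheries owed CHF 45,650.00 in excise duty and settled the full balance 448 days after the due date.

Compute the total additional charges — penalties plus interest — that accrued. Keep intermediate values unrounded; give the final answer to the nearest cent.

CHF 20,940.44

Penalty periods: ⌈448/30⌉ = 15; penalty = 15 × 1.75% × CHF 45,650.00 = CHF 11,983.13…
Interest: CHF 45,650.00 × ((1 + 0.0004)^448 − 1) = CHF 45,650.00 × 0.19621711… = CHF 8,957.3111…
Penalties + interest = CHF 11,983.1250 + CHF 8,957.3111… = CHF 20,940.44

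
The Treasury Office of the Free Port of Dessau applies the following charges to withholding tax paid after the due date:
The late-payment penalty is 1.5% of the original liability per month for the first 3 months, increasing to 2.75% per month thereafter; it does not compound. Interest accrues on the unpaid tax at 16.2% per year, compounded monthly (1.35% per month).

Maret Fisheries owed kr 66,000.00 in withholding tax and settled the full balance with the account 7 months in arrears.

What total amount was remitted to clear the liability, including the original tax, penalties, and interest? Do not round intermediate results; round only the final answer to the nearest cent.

Penalty, months 1–3: 3 × 1.5% × kr 66,000.00 = kr 2,970.00
Penalty, months 4–7: 4 × 2.75% × kr 66,000.00 = kr 7,260.00
Interest: kr 66,000.00 × ((1 + 0.0135)^7 − 1) = kr 66,000.00 × 0.0984145… = kr 6,495.3593…
Total = kr 66,000.00 + kr 10,230.0000 + kr 6,495.3593… = kr 82,725.36

kr 82,725.36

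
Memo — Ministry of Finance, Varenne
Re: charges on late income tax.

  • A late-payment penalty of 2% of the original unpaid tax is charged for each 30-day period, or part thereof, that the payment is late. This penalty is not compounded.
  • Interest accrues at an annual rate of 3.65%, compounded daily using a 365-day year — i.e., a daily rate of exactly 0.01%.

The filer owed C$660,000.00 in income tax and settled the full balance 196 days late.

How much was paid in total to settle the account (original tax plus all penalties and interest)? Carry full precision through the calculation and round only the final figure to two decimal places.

Penalty periods: ⌈196/30⌉ = 7; penalty = 7 × 2% × C$660,000.00 = C$92,400.00
Interest: C$660,000.00 × ((1 + 0.0001)^196 − 1) = C$660,000.00 × 0.01979234… = C$13,062.9456…
Total = C$660,000.00 + C$92,400.0000 + C$13,062.9456… = C$765,462.95

C$765,462.95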